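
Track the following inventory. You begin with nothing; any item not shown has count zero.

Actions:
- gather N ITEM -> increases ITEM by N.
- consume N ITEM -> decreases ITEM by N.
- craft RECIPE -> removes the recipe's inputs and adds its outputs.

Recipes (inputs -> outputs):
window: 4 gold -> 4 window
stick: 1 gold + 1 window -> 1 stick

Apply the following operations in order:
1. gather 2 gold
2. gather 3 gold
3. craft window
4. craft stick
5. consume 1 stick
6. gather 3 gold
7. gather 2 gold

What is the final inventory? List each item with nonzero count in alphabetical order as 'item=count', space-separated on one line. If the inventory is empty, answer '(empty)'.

Answer: gold=5 window=3

Derivation:
After 1 (gather 2 gold): gold=2
After 2 (gather 3 gold): gold=5
After 3 (craft window): gold=1 window=4
After 4 (craft stick): stick=1 window=3
After 5 (consume 1 stick): window=3
After 6 (gather 3 gold): gold=3 window=3
After 7 (gather 2 gold): gold=5 window=3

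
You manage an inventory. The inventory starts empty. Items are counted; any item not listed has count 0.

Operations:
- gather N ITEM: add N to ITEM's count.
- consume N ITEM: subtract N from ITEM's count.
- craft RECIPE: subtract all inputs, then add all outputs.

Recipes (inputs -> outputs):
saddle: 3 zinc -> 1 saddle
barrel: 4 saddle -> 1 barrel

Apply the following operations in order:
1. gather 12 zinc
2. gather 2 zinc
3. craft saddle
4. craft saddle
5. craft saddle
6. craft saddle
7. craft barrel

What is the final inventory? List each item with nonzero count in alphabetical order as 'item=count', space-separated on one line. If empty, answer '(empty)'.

Answer: barrel=1 zinc=2

Derivation:
After 1 (gather 12 zinc): zinc=12
After 2 (gather 2 zinc): zinc=14
After 3 (craft saddle): saddle=1 zinc=11
After 4 (craft saddle): saddle=2 zinc=8
After 5 (craft saddle): saddle=3 zinc=5
After 6 (craft saddle): saddle=4 zinc=2
After 7 (craft barrel): barrel=1 zinc=2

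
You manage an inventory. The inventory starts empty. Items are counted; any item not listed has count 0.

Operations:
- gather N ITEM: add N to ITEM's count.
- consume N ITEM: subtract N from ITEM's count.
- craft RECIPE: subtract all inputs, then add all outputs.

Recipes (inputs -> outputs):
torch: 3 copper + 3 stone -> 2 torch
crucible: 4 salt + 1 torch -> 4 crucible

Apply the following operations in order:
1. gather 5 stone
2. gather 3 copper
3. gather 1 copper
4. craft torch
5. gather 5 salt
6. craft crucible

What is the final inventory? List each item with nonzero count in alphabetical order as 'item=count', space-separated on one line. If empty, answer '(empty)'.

Answer: copper=1 crucible=4 salt=1 stone=2 torch=1

Derivation:
After 1 (gather 5 stone): stone=5
After 2 (gather 3 copper): copper=3 stone=5
After 3 (gather 1 copper): copper=4 stone=5
After 4 (craft torch): copper=1 stone=2 torch=2
After 5 (gather 5 salt): copper=1 salt=5 stone=2 torch=2
After 6 (craft crucible): copper=1 crucible=4 salt=1 stone=2 torch=1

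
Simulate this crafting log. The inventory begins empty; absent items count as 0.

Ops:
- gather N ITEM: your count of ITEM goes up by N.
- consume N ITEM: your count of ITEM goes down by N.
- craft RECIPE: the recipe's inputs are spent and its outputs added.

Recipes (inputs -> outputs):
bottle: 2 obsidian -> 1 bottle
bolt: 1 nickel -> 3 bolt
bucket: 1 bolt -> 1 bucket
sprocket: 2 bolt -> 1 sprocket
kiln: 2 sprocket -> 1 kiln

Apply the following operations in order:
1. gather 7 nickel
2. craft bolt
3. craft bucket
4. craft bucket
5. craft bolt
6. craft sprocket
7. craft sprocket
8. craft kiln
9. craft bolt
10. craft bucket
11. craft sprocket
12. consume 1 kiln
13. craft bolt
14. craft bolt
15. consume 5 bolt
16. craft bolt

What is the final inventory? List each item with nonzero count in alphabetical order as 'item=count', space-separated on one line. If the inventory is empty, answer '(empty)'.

After 1 (gather 7 nickel): nickel=7
After 2 (craft bolt): bolt=3 nickel=6
After 3 (craft bucket): bolt=2 bucket=1 nickel=6
After 4 (craft bucket): bolt=1 bucket=2 nickel=6
After 5 (craft bolt): bolt=4 bucket=2 nickel=5
After 6 (craft sprocket): bolt=2 bucket=2 nickel=5 sprocket=1
After 7 (craft sprocket): bucket=2 nickel=5 sprocket=2
After 8 (craft kiln): bucket=2 kiln=1 nickel=5
After 9 (craft bolt): bolt=3 bucket=2 kiln=1 nickel=4
After 10 (craft bucket): bolt=2 bucket=3 kiln=1 nickel=4
After 11 (craft sprocket): bucket=3 kiln=1 nickel=4 sprocket=1
After 12 (consume 1 kiln): bucket=3 nickel=4 sprocket=1
After 13 (craft bolt): bolt=3 bucket=3 nickel=3 sprocket=1
After 14 (craft bolt): bolt=6 bucket=3 nickel=2 sprocket=1
After 15 (consume 5 bolt): bolt=1 bucket=3 nickel=2 sprocket=1
After 16 (craft bolt): bolt=4 bucket=3 nickel=1 sprocket=1

Answer: bolt=4 bucket=3 nickel=1 sprocket=1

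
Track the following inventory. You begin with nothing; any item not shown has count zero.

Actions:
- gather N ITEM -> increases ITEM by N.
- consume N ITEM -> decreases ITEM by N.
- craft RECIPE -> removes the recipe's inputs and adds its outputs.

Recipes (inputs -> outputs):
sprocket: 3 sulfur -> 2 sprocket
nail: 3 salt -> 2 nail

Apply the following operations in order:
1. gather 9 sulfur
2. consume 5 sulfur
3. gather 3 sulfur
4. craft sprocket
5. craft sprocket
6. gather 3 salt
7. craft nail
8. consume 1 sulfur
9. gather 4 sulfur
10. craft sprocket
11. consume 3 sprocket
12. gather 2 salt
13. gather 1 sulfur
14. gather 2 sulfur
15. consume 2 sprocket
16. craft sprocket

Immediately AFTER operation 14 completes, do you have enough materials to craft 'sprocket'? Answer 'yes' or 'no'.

After 1 (gather 9 sulfur): sulfur=9
After 2 (consume 5 sulfur): sulfur=4
After 3 (gather 3 sulfur): sulfur=7
After 4 (craft sprocket): sprocket=2 sulfur=4
After 5 (craft sprocket): sprocket=4 sulfur=1
After 6 (gather 3 salt): salt=3 sprocket=4 sulfur=1
After 7 (craft nail): nail=2 sprocket=4 sulfur=1
After 8 (consume 1 sulfur): nail=2 sprocket=4
After 9 (gather 4 sulfur): nail=2 sprocket=4 sulfur=4
After 10 (craft sprocket): nail=2 sprocket=6 sulfur=1
After 11 (consume 3 sprocket): nail=2 sprocket=3 sulfur=1
After 12 (gather 2 salt): nail=2 salt=2 sprocket=3 sulfur=1
After 13 (gather 1 sulfur): nail=2 salt=2 sprocket=3 sulfur=2
After 14 (gather 2 sulfur): nail=2 salt=2 sprocket=3 sulfur=4

Answer: yes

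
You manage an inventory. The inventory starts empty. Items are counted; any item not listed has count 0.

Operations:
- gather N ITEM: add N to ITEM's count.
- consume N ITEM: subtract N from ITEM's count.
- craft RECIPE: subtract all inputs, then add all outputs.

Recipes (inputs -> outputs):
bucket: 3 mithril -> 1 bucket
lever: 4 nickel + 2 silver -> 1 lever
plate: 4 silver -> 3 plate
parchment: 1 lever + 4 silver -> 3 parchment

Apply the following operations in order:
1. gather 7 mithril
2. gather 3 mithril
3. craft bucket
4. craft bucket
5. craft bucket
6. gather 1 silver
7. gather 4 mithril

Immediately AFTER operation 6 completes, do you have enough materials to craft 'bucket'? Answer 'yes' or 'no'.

After 1 (gather 7 mithril): mithril=7
After 2 (gather 3 mithril): mithril=10
After 3 (craft bucket): bucket=1 mithril=7
After 4 (craft bucket): bucket=2 mithril=4
After 5 (craft bucket): bucket=3 mithril=1
After 6 (gather 1 silver): bucket=3 mithril=1 silver=1

Answer: no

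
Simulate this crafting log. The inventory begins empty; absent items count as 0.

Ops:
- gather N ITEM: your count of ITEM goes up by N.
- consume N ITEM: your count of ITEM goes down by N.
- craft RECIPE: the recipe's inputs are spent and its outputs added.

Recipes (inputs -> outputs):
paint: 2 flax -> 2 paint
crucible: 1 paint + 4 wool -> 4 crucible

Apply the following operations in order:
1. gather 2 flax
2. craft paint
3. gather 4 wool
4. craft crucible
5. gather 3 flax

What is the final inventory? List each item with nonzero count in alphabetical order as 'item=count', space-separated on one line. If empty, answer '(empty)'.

After 1 (gather 2 flax): flax=2
After 2 (craft paint): paint=2
After 3 (gather 4 wool): paint=2 wool=4
After 4 (craft crucible): crucible=4 paint=1
After 5 (gather 3 flax): crucible=4 flax=3 paint=1

Answer: crucible=4 flax=3 paint=1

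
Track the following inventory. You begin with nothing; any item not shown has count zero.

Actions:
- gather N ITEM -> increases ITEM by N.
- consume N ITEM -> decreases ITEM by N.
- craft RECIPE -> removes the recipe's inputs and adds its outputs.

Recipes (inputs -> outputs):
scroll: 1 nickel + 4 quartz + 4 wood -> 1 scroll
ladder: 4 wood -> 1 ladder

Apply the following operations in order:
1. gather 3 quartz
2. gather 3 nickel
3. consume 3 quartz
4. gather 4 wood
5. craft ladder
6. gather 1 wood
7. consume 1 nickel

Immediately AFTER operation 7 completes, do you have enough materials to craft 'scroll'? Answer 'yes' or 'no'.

Answer: no

Derivation:
After 1 (gather 3 quartz): quartz=3
After 2 (gather 3 nickel): nickel=3 quartz=3
After 3 (consume 3 quartz): nickel=3
After 4 (gather 4 wood): nickel=3 wood=4
After 5 (craft ladder): ladder=1 nickel=3
After 6 (gather 1 wood): ladder=1 nickel=3 wood=1
After 7 (consume 1 nickel): ladder=1 nickel=2 wood=1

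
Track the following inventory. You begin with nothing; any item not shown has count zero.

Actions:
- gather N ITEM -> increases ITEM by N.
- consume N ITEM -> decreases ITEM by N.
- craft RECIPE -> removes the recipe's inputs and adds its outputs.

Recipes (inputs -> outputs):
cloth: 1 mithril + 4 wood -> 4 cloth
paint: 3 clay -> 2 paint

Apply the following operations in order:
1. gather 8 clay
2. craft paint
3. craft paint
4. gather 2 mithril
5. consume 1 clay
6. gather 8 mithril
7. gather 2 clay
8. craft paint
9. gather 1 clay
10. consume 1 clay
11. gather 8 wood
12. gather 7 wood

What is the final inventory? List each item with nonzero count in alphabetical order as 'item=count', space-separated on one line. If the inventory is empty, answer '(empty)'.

Answer: mithril=10 paint=6 wood=15

Derivation:
After 1 (gather 8 clay): clay=8
After 2 (craft paint): clay=5 paint=2
After 3 (craft paint): clay=2 paint=4
After 4 (gather 2 mithril): clay=2 mithril=2 paint=4
After 5 (consume 1 clay): clay=1 mithril=2 paint=4
After 6 (gather 8 mithril): clay=1 mithril=10 paint=4
After 7 (gather 2 clay): clay=3 mithril=10 paint=4
After 8 (craft paint): mithril=10 paint=6
After 9 (gather 1 clay): clay=1 mithril=10 paint=6
After 10 (consume 1 clay): mithril=10 paint=6
After 11 (gather 8 wood): mithril=10 paint=6 wood=8
After 12 (gather 7 wood): mithril=10 paint=6 wood=15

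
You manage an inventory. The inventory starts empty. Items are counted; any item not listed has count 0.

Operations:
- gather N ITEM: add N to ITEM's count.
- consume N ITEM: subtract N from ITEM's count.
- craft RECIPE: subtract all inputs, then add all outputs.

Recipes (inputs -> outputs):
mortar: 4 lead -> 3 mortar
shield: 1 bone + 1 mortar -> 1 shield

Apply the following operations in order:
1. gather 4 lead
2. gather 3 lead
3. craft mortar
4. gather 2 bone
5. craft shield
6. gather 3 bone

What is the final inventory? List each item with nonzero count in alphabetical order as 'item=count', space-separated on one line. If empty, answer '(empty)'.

After 1 (gather 4 lead): lead=4
After 2 (gather 3 lead): lead=7
After 3 (craft mortar): lead=3 mortar=3
After 4 (gather 2 bone): bone=2 lead=3 mortar=3
After 5 (craft shield): bone=1 lead=3 mortar=2 shield=1
After 6 (gather 3 bone): bone=4 lead=3 mortar=2 shield=1

Answer: bone=4 lead=3 mortar=2 shield=1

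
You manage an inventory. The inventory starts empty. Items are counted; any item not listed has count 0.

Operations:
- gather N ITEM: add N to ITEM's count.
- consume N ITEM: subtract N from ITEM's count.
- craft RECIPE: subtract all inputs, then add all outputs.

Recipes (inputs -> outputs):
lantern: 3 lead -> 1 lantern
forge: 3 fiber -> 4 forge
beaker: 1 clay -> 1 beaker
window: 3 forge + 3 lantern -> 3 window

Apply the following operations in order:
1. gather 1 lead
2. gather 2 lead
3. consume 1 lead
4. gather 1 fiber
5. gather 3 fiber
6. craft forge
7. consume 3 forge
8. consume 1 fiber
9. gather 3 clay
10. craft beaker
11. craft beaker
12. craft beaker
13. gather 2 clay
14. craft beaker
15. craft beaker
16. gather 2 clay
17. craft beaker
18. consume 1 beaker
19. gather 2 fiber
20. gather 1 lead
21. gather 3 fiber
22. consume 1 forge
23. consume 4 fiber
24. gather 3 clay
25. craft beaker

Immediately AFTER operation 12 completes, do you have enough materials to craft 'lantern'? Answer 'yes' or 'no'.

Answer: no

Derivation:
After 1 (gather 1 lead): lead=1
After 2 (gather 2 lead): lead=3
After 3 (consume 1 lead): lead=2
After 4 (gather 1 fiber): fiber=1 lead=2
After 5 (gather 3 fiber): fiber=4 lead=2
After 6 (craft forge): fiber=1 forge=4 lead=2
After 7 (consume 3 forge): fiber=1 forge=1 lead=2
After 8 (consume 1 fiber): forge=1 lead=2
After 9 (gather 3 clay): clay=3 forge=1 lead=2
After 10 (craft beaker): beaker=1 clay=2 forge=1 lead=2
After 11 (craft beaker): beaker=2 clay=1 forge=1 lead=2
After 12 (craft beaker): beaker=3 forge=1 lead=2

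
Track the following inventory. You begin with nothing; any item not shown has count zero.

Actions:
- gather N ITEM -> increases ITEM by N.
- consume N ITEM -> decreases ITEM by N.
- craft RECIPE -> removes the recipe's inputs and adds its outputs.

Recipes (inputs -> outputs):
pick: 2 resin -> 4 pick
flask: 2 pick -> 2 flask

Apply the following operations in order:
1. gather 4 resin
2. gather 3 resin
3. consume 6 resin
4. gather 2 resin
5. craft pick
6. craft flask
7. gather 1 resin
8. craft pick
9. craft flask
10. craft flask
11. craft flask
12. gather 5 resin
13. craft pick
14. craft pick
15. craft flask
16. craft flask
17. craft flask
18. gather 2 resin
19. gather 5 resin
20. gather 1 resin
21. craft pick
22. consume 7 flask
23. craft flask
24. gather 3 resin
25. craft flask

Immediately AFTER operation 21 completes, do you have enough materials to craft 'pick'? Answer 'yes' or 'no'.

Answer: yes

Derivation:
After 1 (gather 4 resin): resin=4
After 2 (gather 3 resin): resin=7
After 3 (consume 6 resin): resin=1
After 4 (gather 2 resin): resin=3
After 5 (craft pick): pick=4 resin=1
After 6 (craft flask): flask=2 pick=2 resin=1
After 7 (gather 1 resin): flask=2 pick=2 resin=2
After 8 (craft pick): flask=2 pick=6
After 9 (craft flask): flask=4 pick=4
After 10 (craft flask): flask=6 pick=2
After 11 (craft flask): flask=8
After 12 (gather 5 resin): flask=8 resin=5
After 13 (craft pick): flask=8 pick=4 resin=3
After 14 (craft pick): flask=8 pick=8 resin=1
After 15 (craft flask): flask=10 pick=6 resin=1
After 16 (craft flask): flask=12 pick=4 resin=1
After 17 (craft flask): flask=14 pick=2 resin=1
After 18 (gather 2 resin): flask=14 pick=2 resin=3
After 19 (gather 5 resin): flask=14 pick=2 resin=8
After 20 (gather 1 resin): flask=14 pick=2 resin=9
After 21 (craft pick): flask=14 pick=6 resin=7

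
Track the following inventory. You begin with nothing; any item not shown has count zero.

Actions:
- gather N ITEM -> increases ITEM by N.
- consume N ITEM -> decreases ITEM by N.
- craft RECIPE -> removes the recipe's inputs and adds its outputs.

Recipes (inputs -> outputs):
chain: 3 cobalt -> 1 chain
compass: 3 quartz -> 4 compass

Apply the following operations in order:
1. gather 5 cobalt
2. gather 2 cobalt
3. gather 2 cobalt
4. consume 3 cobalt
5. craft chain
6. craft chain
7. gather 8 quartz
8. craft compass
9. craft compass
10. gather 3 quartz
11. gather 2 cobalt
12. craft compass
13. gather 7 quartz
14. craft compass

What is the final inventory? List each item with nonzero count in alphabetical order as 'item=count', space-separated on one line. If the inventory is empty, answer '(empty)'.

After 1 (gather 5 cobalt): cobalt=5
After 2 (gather 2 cobalt): cobalt=7
After 3 (gather 2 cobalt): cobalt=9
After 4 (consume 3 cobalt): cobalt=6
After 5 (craft chain): chain=1 cobalt=3
After 6 (craft chain): chain=2
After 7 (gather 8 quartz): chain=2 quartz=8
After 8 (craft compass): chain=2 compass=4 quartz=5
After 9 (craft compass): chain=2 compass=8 quartz=2
After 10 (gather 3 quartz): chain=2 compass=8 quartz=5
After 11 (gather 2 cobalt): chain=2 cobalt=2 compass=8 quartz=5
After 12 (craft compass): chain=2 cobalt=2 compass=12 quartz=2
After 13 (gather 7 quartz): chain=2 cobalt=2 compass=12 quartz=9
After 14 (craft compass): chain=2 cobalt=2 compass=16 quartz=6

Answer: chain=2 cobalt=2 compass=16 quartz=6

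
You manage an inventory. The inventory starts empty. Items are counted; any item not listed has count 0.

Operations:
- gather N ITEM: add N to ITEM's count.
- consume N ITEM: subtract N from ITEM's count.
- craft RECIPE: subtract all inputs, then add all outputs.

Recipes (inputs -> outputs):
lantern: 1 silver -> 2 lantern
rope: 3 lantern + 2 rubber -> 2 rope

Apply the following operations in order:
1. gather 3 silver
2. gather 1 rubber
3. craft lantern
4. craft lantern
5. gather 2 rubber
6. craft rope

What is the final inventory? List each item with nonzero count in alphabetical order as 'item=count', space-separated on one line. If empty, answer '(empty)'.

After 1 (gather 3 silver): silver=3
After 2 (gather 1 rubber): rubber=1 silver=3
After 3 (craft lantern): lantern=2 rubber=1 silver=2
After 4 (craft lantern): lantern=4 rubber=1 silver=1
After 5 (gather 2 rubber): lantern=4 rubber=3 silver=1
After 6 (craft rope): lantern=1 rope=2 rubber=1 silver=1

Answer: lantern=1 rope=2 rubber=1 silver=1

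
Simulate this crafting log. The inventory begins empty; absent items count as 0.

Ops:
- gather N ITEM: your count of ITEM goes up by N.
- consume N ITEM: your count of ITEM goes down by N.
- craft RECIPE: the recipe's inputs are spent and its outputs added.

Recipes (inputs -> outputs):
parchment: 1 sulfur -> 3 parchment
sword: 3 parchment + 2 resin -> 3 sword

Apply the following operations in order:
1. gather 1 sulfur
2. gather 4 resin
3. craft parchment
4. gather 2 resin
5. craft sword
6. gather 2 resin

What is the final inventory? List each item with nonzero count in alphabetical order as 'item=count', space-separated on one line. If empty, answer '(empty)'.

After 1 (gather 1 sulfur): sulfur=1
After 2 (gather 4 resin): resin=4 sulfur=1
After 3 (craft parchment): parchment=3 resin=4
After 4 (gather 2 resin): parchment=3 resin=6
After 5 (craft sword): resin=4 sword=3
After 6 (gather 2 resin): resin=6 sword=3

Answer: resin=6 sword=3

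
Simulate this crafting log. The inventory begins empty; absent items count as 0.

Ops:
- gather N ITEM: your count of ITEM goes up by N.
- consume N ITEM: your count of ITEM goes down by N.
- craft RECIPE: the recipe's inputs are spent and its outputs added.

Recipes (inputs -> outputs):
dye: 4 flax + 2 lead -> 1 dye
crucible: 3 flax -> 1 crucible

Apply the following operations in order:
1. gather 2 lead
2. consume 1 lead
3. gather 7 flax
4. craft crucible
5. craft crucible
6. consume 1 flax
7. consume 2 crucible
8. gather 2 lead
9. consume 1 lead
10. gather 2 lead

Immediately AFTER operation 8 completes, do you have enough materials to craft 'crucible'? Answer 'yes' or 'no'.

Answer: no

Derivation:
After 1 (gather 2 lead): lead=2
After 2 (consume 1 lead): lead=1
After 3 (gather 7 flax): flax=7 lead=1
After 4 (craft crucible): crucible=1 flax=4 lead=1
After 5 (craft crucible): crucible=2 flax=1 lead=1
After 6 (consume 1 flax): crucible=2 lead=1
After 7 (consume 2 crucible): lead=1
After 8 (gather 2 lead): lead=3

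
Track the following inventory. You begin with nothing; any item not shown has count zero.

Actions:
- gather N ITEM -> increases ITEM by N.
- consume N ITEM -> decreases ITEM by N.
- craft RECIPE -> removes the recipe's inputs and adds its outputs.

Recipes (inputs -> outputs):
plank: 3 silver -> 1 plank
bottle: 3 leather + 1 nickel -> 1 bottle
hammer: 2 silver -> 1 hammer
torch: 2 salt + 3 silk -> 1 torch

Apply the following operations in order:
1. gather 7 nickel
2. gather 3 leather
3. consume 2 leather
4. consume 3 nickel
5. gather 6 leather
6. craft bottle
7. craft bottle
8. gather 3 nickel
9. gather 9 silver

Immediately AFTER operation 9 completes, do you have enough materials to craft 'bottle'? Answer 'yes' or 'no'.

After 1 (gather 7 nickel): nickel=7
After 2 (gather 3 leather): leather=3 nickel=7
After 3 (consume 2 leather): leather=1 nickel=7
After 4 (consume 3 nickel): leather=1 nickel=4
After 5 (gather 6 leather): leather=7 nickel=4
After 6 (craft bottle): bottle=1 leather=4 nickel=3
After 7 (craft bottle): bottle=2 leather=1 nickel=2
After 8 (gather 3 nickel): bottle=2 leather=1 nickel=5
After 9 (gather 9 silver): bottle=2 leather=1 nickel=5 silver=9

Answer: no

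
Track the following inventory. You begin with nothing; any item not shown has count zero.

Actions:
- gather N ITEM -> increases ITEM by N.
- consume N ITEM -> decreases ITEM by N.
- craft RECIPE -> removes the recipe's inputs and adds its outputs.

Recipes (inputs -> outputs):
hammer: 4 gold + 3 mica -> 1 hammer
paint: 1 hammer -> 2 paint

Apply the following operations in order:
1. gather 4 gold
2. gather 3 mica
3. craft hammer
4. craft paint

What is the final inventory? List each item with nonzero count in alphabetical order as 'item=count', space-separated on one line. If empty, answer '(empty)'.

After 1 (gather 4 gold): gold=4
After 2 (gather 3 mica): gold=4 mica=3
After 3 (craft hammer): hammer=1
After 4 (craft paint): paint=2

Answer: paint=2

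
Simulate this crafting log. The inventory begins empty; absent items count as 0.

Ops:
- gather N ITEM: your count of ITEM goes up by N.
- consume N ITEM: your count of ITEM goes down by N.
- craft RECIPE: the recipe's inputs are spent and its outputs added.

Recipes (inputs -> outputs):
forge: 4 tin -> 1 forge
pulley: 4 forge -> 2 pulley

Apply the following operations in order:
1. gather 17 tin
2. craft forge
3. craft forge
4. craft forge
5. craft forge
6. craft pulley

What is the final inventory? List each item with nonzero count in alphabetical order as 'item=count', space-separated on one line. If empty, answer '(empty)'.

Answer: pulley=2 tin=1

Derivation:
After 1 (gather 17 tin): tin=17
After 2 (craft forge): forge=1 tin=13
After 3 (craft forge): forge=2 tin=9
After 4 (craft forge): forge=3 tin=5
After 5 (craft forge): forge=4 tin=1
After 6 (craft pulley): pulley=2 tin=1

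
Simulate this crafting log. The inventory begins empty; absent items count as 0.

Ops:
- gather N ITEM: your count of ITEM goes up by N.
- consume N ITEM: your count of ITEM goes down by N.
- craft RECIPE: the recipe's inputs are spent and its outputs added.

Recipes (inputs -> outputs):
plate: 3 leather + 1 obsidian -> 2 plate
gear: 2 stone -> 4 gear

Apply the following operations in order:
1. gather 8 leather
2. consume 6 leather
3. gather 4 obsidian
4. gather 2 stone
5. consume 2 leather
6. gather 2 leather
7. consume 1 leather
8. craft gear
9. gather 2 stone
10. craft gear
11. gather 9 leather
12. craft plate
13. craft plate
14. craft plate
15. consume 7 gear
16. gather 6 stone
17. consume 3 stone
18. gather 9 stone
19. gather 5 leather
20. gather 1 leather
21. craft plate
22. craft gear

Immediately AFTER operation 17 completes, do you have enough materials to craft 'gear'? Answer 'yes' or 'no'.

Answer: yes

Derivation:
After 1 (gather 8 leather): leather=8
After 2 (consume 6 leather): leather=2
After 3 (gather 4 obsidian): leather=2 obsidian=4
After 4 (gather 2 stone): leather=2 obsidian=4 stone=2
After 5 (consume 2 leather): obsidian=4 stone=2
After 6 (gather 2 leather): leather=2 obsidian=4 stone=2
After 7 (consume 1 leather): leather=1 obsidian=4 stone=2
After 8 (craft gear): gear=4 leather=1 obsidian=4
After 9 (gather 2 stone): gear=4 leather=1 obsidian=4 stone=2
After 10 (craft gear): gear=8 leather=1 obsidian=4
After 11 (gather 9 leather): gear=8 leather=10 obsidian=4
After 12 (craft plate): gear=8 leather=7 obsidian=3 plate=2
After 13 (craft plate): gear=8 leather=4 obsidian=2 plate=4
After 14 (craft plate): gear=8 leather=1 obsidian=1 plate=6
After 15 (consume 7 gear): gear=1 leather=1 obsidian=1 plate=6
After 16 (gather 6 stone): gear=1 leather=1 obsidian=1 plate=6 stone=6
After 17 (consume 3 stone): gear=1 leather=1 obsidian=1 plate=6 stone=3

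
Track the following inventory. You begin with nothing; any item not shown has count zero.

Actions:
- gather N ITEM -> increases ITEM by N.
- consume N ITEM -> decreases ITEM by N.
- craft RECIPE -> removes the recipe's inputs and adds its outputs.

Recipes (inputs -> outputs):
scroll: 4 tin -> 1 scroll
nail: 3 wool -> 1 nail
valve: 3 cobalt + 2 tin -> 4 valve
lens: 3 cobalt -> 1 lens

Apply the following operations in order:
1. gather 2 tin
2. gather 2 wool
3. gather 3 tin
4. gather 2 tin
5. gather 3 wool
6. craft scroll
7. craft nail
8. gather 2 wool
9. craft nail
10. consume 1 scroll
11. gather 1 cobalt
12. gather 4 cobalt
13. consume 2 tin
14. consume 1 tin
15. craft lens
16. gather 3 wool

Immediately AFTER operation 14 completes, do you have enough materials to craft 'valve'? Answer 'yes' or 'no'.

Answer: no

Derivation:
After 1 (gather 2 tin): tin=2
After 2 (gather 2 wool): tin=2 wool=2
After 3 (gather 3 tin): tin=5 wool=2
After 4 (gather 2 tin): tin=7 wool=2
After 5 (gather 3 wool): tin=7 wool=5
After 6 (craft scroll): scroll=1 tin=3 wool=5
After 7 (craft nail): nail=1 scroll=1 tin=3 wool=2
After 8 (gather 2 wool): nail=1 scroll=1 tin=3 wool=4
After 9 (craft nail): nail=2 scroll=1 tin=3 wool=1
After 10 (consume 1 scroll): nail=2 tin=3 wool=1
After 11 (gather 1 cobalt): cobalt=1 nail=2 tin=3 wool=1
After 12 (gather 4 cobalt): cobalt=5 nail=2 tin=3 wool=1
After 13 (consume 2 tin): cobalt=5 nail=2 tin=1 wool=1
After 14 (consume 1 tin): cobalt=5 nail=2 wool=1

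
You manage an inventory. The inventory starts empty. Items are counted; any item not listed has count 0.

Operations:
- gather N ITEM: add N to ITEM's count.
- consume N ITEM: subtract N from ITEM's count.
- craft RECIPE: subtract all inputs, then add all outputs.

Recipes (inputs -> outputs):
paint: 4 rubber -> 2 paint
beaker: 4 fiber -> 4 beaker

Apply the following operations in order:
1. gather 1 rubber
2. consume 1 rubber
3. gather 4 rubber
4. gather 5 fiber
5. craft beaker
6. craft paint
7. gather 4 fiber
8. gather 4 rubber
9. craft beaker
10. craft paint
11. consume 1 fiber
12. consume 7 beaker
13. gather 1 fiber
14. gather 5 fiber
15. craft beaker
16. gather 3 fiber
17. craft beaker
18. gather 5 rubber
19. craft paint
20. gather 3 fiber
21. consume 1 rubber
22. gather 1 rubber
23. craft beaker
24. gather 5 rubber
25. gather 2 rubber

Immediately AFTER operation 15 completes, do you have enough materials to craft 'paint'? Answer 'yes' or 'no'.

After 1 (gather 1 rubber): rubber=1
After 2 (consume 1 rubber): (empty)
After 3 (gather 4 rubber): rubber=4
After 4 (gather 5 fiber): fiber=5 rubber=4
After 5 (craft beaker): beaker=4 fiber=1 rubber=4
After 6 (craft paint): beaker=4 fiber=1 paint=2
After 7 (gather 4 fiber): beaker=4 fiber=5 paint=2
After 8 (gather 4 rubber): beaker=4 fiber=5 paint=2 rubber=4
After 9 (craft beaker): beaker=8 fiber=1 paint=2 rubber=4
After 10 (craft paint): beaker=8 fiber=1 paint=4
After 11 (consume 1 fiber): beaker=8 paint=4
After 12 (consume 7 beaker): beaker=1 paint=4
After 13 (gather 1 fiber): beaker=1 fiber=1 paint=4
After 14 (gather 5 fiber): beaker=1 fiber=6 paint=4
After 15 (craft beaker): beaker=5 fiber=2 paint=4

Answer: no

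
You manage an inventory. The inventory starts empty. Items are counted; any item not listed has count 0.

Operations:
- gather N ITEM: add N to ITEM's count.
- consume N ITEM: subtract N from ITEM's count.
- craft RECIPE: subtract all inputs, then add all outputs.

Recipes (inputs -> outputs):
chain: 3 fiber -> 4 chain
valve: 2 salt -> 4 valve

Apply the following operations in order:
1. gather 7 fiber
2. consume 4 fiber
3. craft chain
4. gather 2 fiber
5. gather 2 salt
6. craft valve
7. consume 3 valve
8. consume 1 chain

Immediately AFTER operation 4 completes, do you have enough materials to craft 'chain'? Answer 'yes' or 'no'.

After 1 (gather 7 fiber): fiber=7
After 2 (consume 4 fiber): fiber=3
After 3 (craft chain): chain=4
After 4 (gather 2 fiber): chain=4 fiber=2

Answer: no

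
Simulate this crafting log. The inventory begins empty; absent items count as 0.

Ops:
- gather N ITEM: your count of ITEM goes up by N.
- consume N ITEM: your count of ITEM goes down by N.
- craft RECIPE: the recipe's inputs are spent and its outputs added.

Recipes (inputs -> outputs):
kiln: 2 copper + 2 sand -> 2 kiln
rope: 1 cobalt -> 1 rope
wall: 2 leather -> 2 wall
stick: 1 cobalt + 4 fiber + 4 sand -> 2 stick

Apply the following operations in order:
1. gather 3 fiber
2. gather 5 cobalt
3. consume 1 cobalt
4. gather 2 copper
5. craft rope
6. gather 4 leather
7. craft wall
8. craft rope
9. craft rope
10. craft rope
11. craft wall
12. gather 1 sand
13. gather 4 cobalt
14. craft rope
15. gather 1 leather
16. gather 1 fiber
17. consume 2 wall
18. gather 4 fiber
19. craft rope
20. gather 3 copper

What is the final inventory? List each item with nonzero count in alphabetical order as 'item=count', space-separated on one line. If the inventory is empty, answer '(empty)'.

After 1 (gather 3 fiber): fiber=3
After 2 (gather 5 cobalt): cobalt=5 fiber=3
After 3 (consume 1 cobalt): cobalt=4 fiber=3
After 4 (gather 2 copper): cobalt=4 copper=2 fiber=3
After 5 (craft rope): cobalt=3 copper=2 fiber=3 rope=1
After 6 (gather 4 leather): cobalt=3 copper=2 fiber=3 leather=4 rope=1
After 7 (craft wall): cobalt=3 copper=2 fiber=3 leather=2 rope=1 wall=2
After 8 (craft rope): cobalt=2 copper=2 fiber=3 leather=2 rope=2 wall=2
After 9 (craft rope): cobalt=1 copper=2 fiber=3 leather=2 rope=3 wall=2
After 10 (craft rope): copper=2 fiber=3 leather=2 rope=4 wall=2
After 11 (craft wall): copper=2 fiber=3 rope=4 wall=4
After 12 (gather 1 sand): copper=2 fiber=3 rope=4 sand=1 wall=4
After 13 (gather 4 cobalt): cobalt=4 copper=2 fiber=3 rope=4 sand=1 wall=4
After 14 (craft rope): cobalt=3 copper=2 fiber=3 rope=5 sand=1 wall=4
After 15 (gather 1 leather): cobalt=3 copper=2 fiber=3 leather=1 rope=5 sand=1 wall=4
After 16 (gather 1 fiber): cobalt=3 copper=2 fiber=4 leather=1 rope=5 sand=1 wall=4
After 17 (consume 2 wall): cobalt=3 copper=2 fiber=4 leather=1 rope=5 sand=1 wall=2
After 18 (gather 4 fiber): cobalt=3 copper=2 fiber=8 leather=1 rope=5 sand=1 wall=2
After 19 (craft rope): cobalt=2 copper=2 fiber=8 leather=1 rope=6 sand=1 wall=2
After 20 (gather 3 copper): cobalt=2 copper=5 fiber=8 leather=1 rope=6 sand=1 wall=2

Answer: cobalt=2 copper=5 fiber=8 leather=1 rope=6 sand=1 wall=2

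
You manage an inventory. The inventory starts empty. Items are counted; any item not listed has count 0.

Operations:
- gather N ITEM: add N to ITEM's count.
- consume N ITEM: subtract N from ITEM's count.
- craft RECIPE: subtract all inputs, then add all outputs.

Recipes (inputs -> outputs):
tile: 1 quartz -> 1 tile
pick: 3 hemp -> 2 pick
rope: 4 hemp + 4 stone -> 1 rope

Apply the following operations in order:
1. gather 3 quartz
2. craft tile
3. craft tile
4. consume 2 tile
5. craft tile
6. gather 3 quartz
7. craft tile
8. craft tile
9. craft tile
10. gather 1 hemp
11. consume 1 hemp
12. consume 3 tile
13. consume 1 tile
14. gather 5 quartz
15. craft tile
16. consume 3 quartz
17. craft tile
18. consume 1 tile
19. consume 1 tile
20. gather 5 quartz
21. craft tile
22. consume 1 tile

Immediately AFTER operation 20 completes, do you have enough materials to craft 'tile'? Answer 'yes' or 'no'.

After 1 (gather 3 quartz): quartz=3
After 2 (craft tile): quartz=2 tile=1
After 3 (craft tile): quartz=1 tile=2
After 4 (consume 2 tile): quartz=1
After 5 (craft tile): tile=1
After 6 (gather 3 quartz): quartz=3 tile=1
After 7 (craft tile): quartz=2 tile=2
After 8 (craft tile): quartz=1 tile=3
After 9 (craft tile): tile=4
After 10 (gather 1 hemp): hemp=1 tile=4
After 11 (consume 1 hemp): tile=4
After 12 (consume 3 tile): tile=1
After 13 (consume 1 tile): (empty)
After 14 (gather 5 quartz): quartz=5
After 15 (craft tile): quartz=4 tile=1
After 16 (consume 3 quartz): quartz=1 tile=1
After 17 (craft tile): tile=2
After 18 (consume 1 tile): tile=1
After 19 (consume 1 tile): (empty)
After 20 (gather 5 quartz): quartz=5

Answer: yes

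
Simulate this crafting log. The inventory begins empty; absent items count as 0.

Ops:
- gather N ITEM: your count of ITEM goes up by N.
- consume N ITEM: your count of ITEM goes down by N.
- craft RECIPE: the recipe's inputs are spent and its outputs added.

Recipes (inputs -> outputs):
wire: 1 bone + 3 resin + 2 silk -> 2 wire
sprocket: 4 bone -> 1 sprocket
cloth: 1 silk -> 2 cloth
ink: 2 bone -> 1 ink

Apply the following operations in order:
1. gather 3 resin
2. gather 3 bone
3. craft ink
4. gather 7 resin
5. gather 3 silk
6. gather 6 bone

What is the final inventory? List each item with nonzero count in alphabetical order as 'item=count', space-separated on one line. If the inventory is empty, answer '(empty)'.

Answer: bone=7 ink=1 resin=10 silk=3

Derivation:
After 1 (gather 3 resin): resin=3
After 2 (gather 3 bone): bone=3 resin=3
After 3 (craft ink): bone=1 ink=1 resin=3
After 4 (gather 7 resin): bone=1 ink=1 resin=10
After 5 (gather 3 silk): bone=1 ink=1 resin=10 silk=3
After 6 (gather 6 bone): bone=7 ink=1 resin=10 silk=3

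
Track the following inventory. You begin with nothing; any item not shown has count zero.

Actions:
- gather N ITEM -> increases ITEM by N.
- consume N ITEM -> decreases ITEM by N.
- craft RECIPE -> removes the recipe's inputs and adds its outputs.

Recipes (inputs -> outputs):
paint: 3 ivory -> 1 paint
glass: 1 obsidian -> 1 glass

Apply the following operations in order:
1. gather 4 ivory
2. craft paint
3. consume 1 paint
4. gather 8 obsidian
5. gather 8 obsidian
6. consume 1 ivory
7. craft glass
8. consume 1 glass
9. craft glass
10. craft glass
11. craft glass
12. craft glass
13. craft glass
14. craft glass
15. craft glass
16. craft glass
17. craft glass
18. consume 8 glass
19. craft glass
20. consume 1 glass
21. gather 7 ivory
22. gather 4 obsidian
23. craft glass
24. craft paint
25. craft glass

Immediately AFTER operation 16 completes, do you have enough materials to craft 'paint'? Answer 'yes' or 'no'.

After 1 (gather 4 ivory): ivory=4
After 2 (craft paint): ivory=1 paint=1
After 3 (consume 1 paint): ivory=1
After 4 (gather 8 obsidian): ivory=1 obsidian=8
After 5 (gather 8 obsidian): ivory=1 obsidian=16
After 6 (consume 1 ivory): obsidian=16
After 7 (craft glass): glass=1 obsidian=15
After 8 (consume 1 glass): obsidian=15
After 9 (craft glass): glass=1 obsidian=14
After 10 (craft glass): glass=2 obsidian=13
After 11 (craft glass): glass=3 obsidian=12
After 12 (craft glass): glass=4 obsidian=11
After 13 (craft glass): glass=5 obsidian=10
After 14 (craft glass): glass=6 obsidian=9
After 15 (craft glass): glass=7 obsidian=8
After 16 (craft glass): glass=8 obsidian=7

Answer: no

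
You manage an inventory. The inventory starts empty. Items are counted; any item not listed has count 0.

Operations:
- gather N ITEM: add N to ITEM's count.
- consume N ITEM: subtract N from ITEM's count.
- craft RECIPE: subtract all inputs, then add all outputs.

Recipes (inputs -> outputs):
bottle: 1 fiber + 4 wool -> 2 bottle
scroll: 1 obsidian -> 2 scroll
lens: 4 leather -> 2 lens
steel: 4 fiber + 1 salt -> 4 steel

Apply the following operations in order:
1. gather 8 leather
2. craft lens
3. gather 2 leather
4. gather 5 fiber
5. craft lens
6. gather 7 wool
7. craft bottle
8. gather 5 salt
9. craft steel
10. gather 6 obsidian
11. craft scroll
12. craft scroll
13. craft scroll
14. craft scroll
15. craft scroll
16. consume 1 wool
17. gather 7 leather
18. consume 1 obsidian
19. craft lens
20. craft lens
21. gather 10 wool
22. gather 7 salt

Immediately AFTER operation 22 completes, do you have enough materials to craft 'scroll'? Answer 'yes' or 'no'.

After 1 (gather 8 leather): leather=8
After 2 (craft lens): leather=4 lens=2
After 3 (gather 2 leather): leather=6 lens=2
After 4 (gather 5 fiber): fiber=5 leather=6 lens=2
After 5 (craft lens): fiber=5 leather=2 lens=4
After 6 (gather 7 wool): fiber=5 leather=2 lens=4 wool=7
After 7 (craft bottle): bottle=2 fiber=4 leather=2 lens=4 wool=3
After 8 (gather 5 salt): bottle=2 fiber=4 leather=2 lens=4 salt=5 wool=3
After 9 (craft steel): bottle=2 leather=2 lens=4 salt=4 steel=4 wool=3
After 10 (gather 6 obsidian): bottle=2 leather=2 lens=4 obsidian=6 salt=4 steel=4 wool=3
After 11 (craft scroll): bottle=2 leather=2 lens=4 obsidian=5 salt=4 scroll=2 steel=4 wool=3
After 12 (craft scroll): bottle=2 leather=2 lens=4 obsidian=4 salt=4 scroll=4 steel=4 wool=3
After 13 (craft scroll): bottle=2 leather=2 lens=4 obsidian=3 salt=4 scroll=6 steel=4 wool=3
After 14 (craft scroll): bottle=2 leather=2 lens=4 obsidian=2 salt=4 scroll=8 steel=4 wool=3
After 15 (craft scroll): bottle=2 leather=2 lens=4 obsidian=1 salt=4 scroll=10 steel=4 wool=3
After 16 (consume 1 wool): bottle=2 leather=2 lens=4 obsidian=1 salt=4 scroll=10 steel=4 wool=2
After 17 (gather 7 leather): bottle=2 leather=9 lens=4 obsidian=1 salt=4 scroll=10 steel=4 wool=2
After 18 (consume 1 obsidian): bottle=2 leather=9 lens=4 salt=4 scroll=10 steel=4 wool=2
After 19 (craft lens): bottle=2 leather=5 lens=6 salt=4 scroll=10 steel=4 wool=2
After 20 (craft lens): bottle=2 leather=1 lens=8 salt=4 scroll=10 steel=4 wool=2
After 21 (gather 10 wool): bottle=2 leather=1 lens=8 salt=4 scroll=10 steel=4 wool=12
After 22 (gather 7 salt): bottle=2 leather=1 lens=8 salt=11 scroll=10 steel=4 wool=12

Answer: no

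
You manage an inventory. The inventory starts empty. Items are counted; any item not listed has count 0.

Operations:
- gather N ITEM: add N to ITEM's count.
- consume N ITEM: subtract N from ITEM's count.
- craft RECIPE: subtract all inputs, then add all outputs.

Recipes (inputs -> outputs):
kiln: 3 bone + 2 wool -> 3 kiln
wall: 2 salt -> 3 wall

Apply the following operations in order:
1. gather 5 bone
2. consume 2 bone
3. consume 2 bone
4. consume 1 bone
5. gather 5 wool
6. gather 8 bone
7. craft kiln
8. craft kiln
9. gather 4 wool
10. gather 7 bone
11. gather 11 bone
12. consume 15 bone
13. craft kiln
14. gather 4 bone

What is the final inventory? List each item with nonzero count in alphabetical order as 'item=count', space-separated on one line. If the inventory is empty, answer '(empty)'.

Answer: bone=6 kiln=9 wool=3

Derivation:
After 1 (gather 5 bone): bone=5
After 2 (consume 2 bone): bone=3
After 3 (consume 2 bone): bone=1
After 4 (consume 1 bone): (empty)
After 5 (gather 5 wool): wool=5
After 6 (gather 8 bone): bone=8 wool=5
After 7 (craft kiln): bone=5 kiln=3 wool=3
After 8 (craft kiln): bone=2 kiln=6 wool=1
After 9 (gather 4 wool): bone=2 kiln=6 wool=5
After 10 (gather 7 bone): bone=9 kiln=6 wool=5
After 11 (gather 11 bone): bone=20 kiln=6 wool=5
After 12 (consume 15 bone): bone=5 kiln=6 wool=5
After 13 (craft kiln): bone=2 kiln=9 wool=3
After 14 (gather 4 bone): bone=6 kiln=9 wool=3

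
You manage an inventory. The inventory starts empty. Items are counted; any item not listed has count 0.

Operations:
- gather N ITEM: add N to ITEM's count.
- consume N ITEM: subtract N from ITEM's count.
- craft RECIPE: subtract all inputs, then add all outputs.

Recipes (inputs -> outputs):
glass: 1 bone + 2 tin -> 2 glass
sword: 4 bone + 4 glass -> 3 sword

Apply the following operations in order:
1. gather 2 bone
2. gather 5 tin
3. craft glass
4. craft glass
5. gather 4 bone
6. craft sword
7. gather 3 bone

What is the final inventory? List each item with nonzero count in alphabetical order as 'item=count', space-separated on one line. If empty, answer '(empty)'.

After 1 (gather 2 bone): bone=2
After 2 (gather 5 tin): bone=2 tin=5
After 3 (craft glass): bone=1 glass=2 tin=3
After 4 (craft glass): glass=4 tin=1
After 5 (gather 4 bone): bone=4 glass=4 tin=1
After 6 (craft sword): sword=3 tin=1
After 7 (gather 3 bone): bone=3 sword=3 tin=1

Answer: bone=3 sword=3 tin=1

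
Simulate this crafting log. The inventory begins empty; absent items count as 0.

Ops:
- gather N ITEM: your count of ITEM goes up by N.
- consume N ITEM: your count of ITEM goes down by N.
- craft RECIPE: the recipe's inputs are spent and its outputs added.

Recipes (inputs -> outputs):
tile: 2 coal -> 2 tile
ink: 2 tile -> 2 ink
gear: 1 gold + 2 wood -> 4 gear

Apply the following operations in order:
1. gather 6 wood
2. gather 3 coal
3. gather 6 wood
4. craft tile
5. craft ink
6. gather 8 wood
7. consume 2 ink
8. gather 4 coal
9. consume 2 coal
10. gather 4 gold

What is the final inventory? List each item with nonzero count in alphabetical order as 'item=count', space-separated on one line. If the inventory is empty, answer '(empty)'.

After 1 (gather 6 wood): wood=6
After 2 (gather 3 coal): coal=3 wood=6
After 3 (gather 6 wood): coal=3 wood=12
After 4 (craft tile): coal=1 tile=2 wood=12
After 5 (craft ink): coal=1 ink=2 wood=12
After 6 (gather 8 wood): coal=1 ink=2 wood=20
After 7 (consume 2 ink): coal=1 wood=20
After 8 (gather 4 coal): coal=5 wood=20
After 9 (consume 2 coal): coal=3 wood=20
After 10 (gather 4 gold): coal=3 gold=4 wood=20

Answer: coal=3 gold=4 wood=20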